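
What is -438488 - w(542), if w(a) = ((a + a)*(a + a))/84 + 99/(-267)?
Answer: -845678375/1869 ≈ -4.5248e+5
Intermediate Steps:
w(a) = -33/89 + a**2/21 (w(a) = ((2*a)*(2*a))*(1/84) + 99*(-1/267) = (4*a**2)*(1/84) - 33/89 = a**2/21 - 33/89 = -33/89 + a**2/21)
-438488 - w(542) = -438488 - (-33/89 + (1/21)*542**2) = -438488 - (-33/89 + (1/21)*293764) = -438488 - (-33/89 + 293764/21) = -438488 - 1*26144303/1869 = -438488 - 26144303/1869 = -845678375/1869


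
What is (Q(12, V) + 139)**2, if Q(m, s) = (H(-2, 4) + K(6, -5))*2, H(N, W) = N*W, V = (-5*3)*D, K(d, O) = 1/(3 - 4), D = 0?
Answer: 14641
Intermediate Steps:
K(d, O) = -1 (K(d, O) = 1/(-1) = -1)
V = 0 (V = -5*3*0 = -15*0 = 0)
Q(m, s) = -18 (Q(m, s) = (-2*4 - 1)*2 = (-8 - 1)*2 = -9*2 = -18)
(Q(12, V) + 139)**2 = (-18 + 139)**2 = 121**2 = 14641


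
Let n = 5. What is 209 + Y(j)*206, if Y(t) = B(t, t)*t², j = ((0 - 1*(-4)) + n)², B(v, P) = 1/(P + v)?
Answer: 8552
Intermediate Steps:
j = 81 (j = ((0 - 1*(-4)) + 5)² = ((0 + 4) + 5)² = (4 + 5)² = 9² = 81)
Y(t) = t/2 (Y(t) = t²/(t + t) = t²/((2*t)) = (1/(2*t))*t² = t/2)
209 + Y(j)*206 = 209 + ((½)*81)*206 = 209 + (81/2)*206 = 209 + 8343 = 8552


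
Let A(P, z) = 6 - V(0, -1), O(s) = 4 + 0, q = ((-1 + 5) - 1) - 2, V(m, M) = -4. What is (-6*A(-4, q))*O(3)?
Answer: -240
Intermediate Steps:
q = 1 (q = (4 - 1) - 2 = 3 - 2 = 1)
O(s) = 4
A(P, z) = 10 (A(P, z) = 6 - 1*(-4) = 6 + 4 = 10)
(-6*A(-4, q))*O(3) = -6*10*4 = -60*4 = -240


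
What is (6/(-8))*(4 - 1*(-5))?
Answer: -27/4 ≈ -6.7500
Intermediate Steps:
(6/(-8))*(4 - 1*(-5)) = (6*(-⅛))*(4 + 5) = -¾*9 = -27/4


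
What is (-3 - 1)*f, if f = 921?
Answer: -3684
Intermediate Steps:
(-3 - 1)*f = (-3 - 1)*921 = -4*921 = -3684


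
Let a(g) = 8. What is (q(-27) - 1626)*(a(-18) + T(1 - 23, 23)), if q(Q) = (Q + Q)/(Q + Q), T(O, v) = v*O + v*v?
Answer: -50375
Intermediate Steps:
T(O, v) = v² + O*v (T(O, v) = O*v + v² = v² + O*v)
q(Q) = 1 (q(Q) = (2*Q)/((2*Q)) = (2*Q)*(1/(2*Q)) = 1)
(q(-27) - 1626)*(a(-18) + T(1 - 23, 23)) = (1 - 1626)*(8 + 23*((1 - 23) + 23)) = -1625*(8 + 23*(-22 + 23)) = -1625*(8 + 23*1) = -1625*(8 + 23) = -1625*31 = -50375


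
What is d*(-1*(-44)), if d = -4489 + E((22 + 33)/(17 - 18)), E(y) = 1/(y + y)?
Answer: -987582/5 ≈ -1.9752e+5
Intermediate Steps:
E(y) = 1/(2*y)
d = -493791/110 (d = -4489 + 1/(2*(((22 + 33)/(17 - 18)))) = -4489 + 1/(2*((55/(-1)))) = -4489 + 1/(2*((55*(-1)))) = -4489 + (½)/(-55) = -4489 + (½)*(-1/55) = -4489 - 1/110 = -493791/110 ≈ -4489.0)
d*(-1*(-44)) = -(-493791)*(-44)/110 = -493791/110*44 = -987582/5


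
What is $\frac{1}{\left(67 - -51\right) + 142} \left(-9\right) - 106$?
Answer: $- \frac{27569}{260} \approx -106.03$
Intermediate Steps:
$\frac{1}{\left(67 - -51\right) + 142} \left(-9\right) - 106 = \frac{1}{\left(67 + 51\right) + 142} \left(-9\right) - 106 = \frac{1}{118 + 142} \left(-9\right) - 106 = \frac{1}{260} \left(-9\right) - 106 = - \frac{9}{260} - 106 = - \frac{27569}{260}$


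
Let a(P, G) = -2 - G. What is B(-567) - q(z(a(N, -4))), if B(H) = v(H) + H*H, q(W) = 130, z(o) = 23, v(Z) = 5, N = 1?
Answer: 321364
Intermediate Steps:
B(H) = 5 + H² (B(H) = 5 + H*H = 5 + H²)
B(-567) - q(z(a(N, -4))) = (5 + (-567)²) - 1*130 = (5 + 321489) - 130 = 321494 - 130 = 321364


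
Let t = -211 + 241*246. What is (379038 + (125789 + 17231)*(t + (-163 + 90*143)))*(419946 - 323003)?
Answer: 995278947247354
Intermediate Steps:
t = 59075 (t = -211 + 59286 = 59075)
(379038 + (125789 + 17231)*(t + (-163 + 90*143)))*(419946 - 323003) = (379038 + (125789 + 17231)*(59075 + (-163 + 90*143)))*(419946 - 323003) = (379038 + 143020*(59075 + (-163 + 12870)))*96943 = (379038 + 143020*(59075 + 12707))*96943 = (379038 + 143020*71782)*96943 = (379038 + 10266261640)*96943 = 10266640678*96943 = 995278947247354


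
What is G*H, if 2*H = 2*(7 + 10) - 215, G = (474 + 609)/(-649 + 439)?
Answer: 65341/140 ≈ 466.72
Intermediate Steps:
G = -361/70 (G = 1083/(-210) = 1083*(-1/210) = -361/70 ≈ -5.1571)
H = -181/2 (H = (2*(7 + 10) - 215)/2 = (2*17 - 215)/2 = (34 - 215)/2 = (½)*(-181) = -181/2 ≈ -90.500)
G*H = -361/70*(-181/2) = 65341/140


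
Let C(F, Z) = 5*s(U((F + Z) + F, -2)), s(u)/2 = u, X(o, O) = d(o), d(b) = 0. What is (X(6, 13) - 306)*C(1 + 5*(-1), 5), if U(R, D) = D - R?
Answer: -3060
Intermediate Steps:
X(o, O) = 0
s(u) = 2*u
C(F, Z) = -20 - 20*F - 10*Z (C(F, Z) = 5*(2*(-2 - ((F + Z) + F))) = 5*(2*(-2 - (Z + 2*F))) = 5*(2*(-2 + (-Z - 2*F))) = 5*(2*(-2 - Z - 2*F)) = 5*(-4 - 4*F - 2*Z) = -20 - 20*F - 10*Z)
(X(6, 13) - 306)*C(1 + 5*(-1), 5) = (0 - 306)*(-20 - 20*(1 + 5*(-1)) - 10*5) = -306*(-20 - 20*(1 - 5) - 50) = -306*(-20 - 20*(-4) - 50) = -306*(-20 + 80 - 50) = -306*10 = -3060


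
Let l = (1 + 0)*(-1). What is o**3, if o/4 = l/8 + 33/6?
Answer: 79507/8 ≈ 9938.4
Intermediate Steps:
l = -1 (l = 1*(-1) = -1)
o = 43/2 (o = 4*(-1/8 + 33/6) = 4*(-1*1/8 + 33*(1/6)) = 4*(-1/8 + 11/2) = 4*(43/8) = 43/2 ≈ 21.500)
o**3 = (43/2)**3 = 79507/8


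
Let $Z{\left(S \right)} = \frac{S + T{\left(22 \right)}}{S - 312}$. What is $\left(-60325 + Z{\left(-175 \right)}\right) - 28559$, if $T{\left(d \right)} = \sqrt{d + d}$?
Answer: $- \frac{43286333}{487} - \frac{2 \sqrt{11}}{487} \approx -88884.0$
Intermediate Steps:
$T{\left(d \right)} = \sqrt{2} \sqrt{d}$ ($T{\left(d \right)} = \sqrt{2 d} = \sqrt{2} \sqrt{d}$)
$Z{\left(S \right)} = \frac{S + 2 \sqrt{11}}{-312 + S}$ ($Z{\left(S \right)} = \frac{S + \sqrt{2} \sqrt{22}}{S - 312} = \frac{S + 2 \sqrt{11}}{-312 + S}$)
$\left(-60325 + Z{\left(-175 \right)}\right) - 28559 = \left(-60325 + \frac{-175 + 2 \sqrt{11}}{-312 - 175}\right) - 28559 = \left(-60325 + \frac{-175 + 2 \sqrt{11}}{-487}\right) - 28559 = \left(-60325 - \frac{-175 + 2 \sqrt{11}}{487}\right) - 28559 = \left(-60325 + \left(\frac{175}{487} - \frac{2 \sqrt{11}}{487}\right)\right) - 28559 = \left(- \frac{29378100}{487} - \frac{2 \sqrt{11}}{487}\right) - 28559 = - \frac{43286333}{487} - \frac{2 \sqrt{11}}{487}$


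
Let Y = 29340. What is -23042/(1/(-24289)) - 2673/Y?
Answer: 1824514869583/3260 ≈ 5.5967e+8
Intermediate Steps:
-23042/(1/(-24289)) - 2673/Y = -23042/(1/(-24289)) - 2673/29340 = -23042/(-1/24289) - 2673*1/29340 = -23042*(-24289) - 297/3260 = 559667138 - 297/3260 = 1824514869583/3260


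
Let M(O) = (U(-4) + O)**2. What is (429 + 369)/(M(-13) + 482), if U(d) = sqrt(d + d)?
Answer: 798*I/(52*sqrt(2) + 643*I) ≈ 1.225 + 0.14011*I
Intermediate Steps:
U(d) = sqrt(2)*sqrt(d) (U(d) = sqrt(2*d) = sqrt(2)*sqrt(d))
M(O) = (O + 2*I*sqrt(2))**2 (M(O) = (sqrt(2)*sqrt(-4) + O)**2 = (sqrt(2)*(2*I) + O)**2 = (2*I*sqrt(2) + O)**2 = (O + 2*I*sqrt(2))**2)
(429 + 369)/(M(-13) + 482) = (429 + 369)/((-13 + 2*I*sqrt(2))**2 + 482) = 798/(482 + (-13 + 2*I*sqrt(2))**2)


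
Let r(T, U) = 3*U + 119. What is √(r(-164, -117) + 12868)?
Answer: 18*√39 ≈ 112.41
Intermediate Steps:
r(T, U) = 119 + 3*U
√(r(-164, -117) + 12868) = √((119 + 3*(-117)) + 12868) = √((119 - 351) + 12868) = √(-232 + 12868) = √12636 = 18*√39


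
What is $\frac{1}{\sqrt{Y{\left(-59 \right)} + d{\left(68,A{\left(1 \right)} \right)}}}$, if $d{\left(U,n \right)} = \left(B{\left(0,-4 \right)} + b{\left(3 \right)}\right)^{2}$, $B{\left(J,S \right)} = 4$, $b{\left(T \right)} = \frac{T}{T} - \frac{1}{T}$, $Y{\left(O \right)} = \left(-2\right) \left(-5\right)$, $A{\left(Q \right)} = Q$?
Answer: $\frac{3 \sqrt{286}}{286} \approx 0.17739$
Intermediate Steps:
$Y{\left(O \right)} = 10$
$b{\left(T \right)} = 1 - \frac{1}{T}$
$d{\left(U,n \right)} = \frac{196}{9}$ ($d{\left(U,n \right)} = \left(4 + \frac{-1 + 3}{3}\right)^{2} = \left(4 + \frac{1}{3} \cdot 2\right)^{2} = \left(4 + \frac{2}{3}\right)^{2} = \left(\frac{14}{3}\right)^{2} = \frac{196}{9}$)
$\frac{1}{\sqrt{Y{\left(-59 \right)} + d{\left(68,A{\left(1 \right)} \right)}}} = \frac{1}{\sqrt{10 + \frac{196}{9}}} = \frac{1}{\sqrt{\frac{286}{9}}} = \frac{1}{\frac{1}{3} \sqrt{286}} = \frac{3 \sqrt{286}}{286}$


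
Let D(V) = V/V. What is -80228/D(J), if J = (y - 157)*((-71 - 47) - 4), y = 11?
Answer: -80228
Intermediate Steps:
J = 17812 (J = (11 - 157)*((-71 - 47) - 4) = -146*(-118 - 4) = -146*(-122) = 17812)
D(V) = 1
-80228/D(J) = -80228/1 = -80228*1 = -80228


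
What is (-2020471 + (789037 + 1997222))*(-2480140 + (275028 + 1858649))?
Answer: -265317207844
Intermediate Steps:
(-2020471 + (789037 + 1997222))*(-2480140 + (275028 + 1858649)) = (-2020471 + 2786259)*(-2480140 + 2133677) = 765788*(-346463) = -265317207844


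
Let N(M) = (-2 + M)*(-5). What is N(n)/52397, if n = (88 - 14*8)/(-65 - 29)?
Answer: 410/2462659 ≈ 0.00016649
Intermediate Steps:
n = 12/47 (n = (88 - 112)/(-94) = -24*(-1/94) = 12/47 ≈ 0.25532)
N(M) = 10 - 5*M
N(n)/52397 = (10 - 5*12/47)/52397 = (10 - 60/47)*(1/52397) = (410/47)*(1/52397) = 410/2462659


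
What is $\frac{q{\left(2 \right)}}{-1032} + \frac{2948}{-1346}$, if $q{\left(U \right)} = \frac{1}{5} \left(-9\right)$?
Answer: $- \frac{2533261}{1157560} \approx -2.1884$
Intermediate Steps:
$q{\left(U \right)} = - \frac{9}{5}$ ($q{\left(U \right)} = \frac{1}{5} \left(-9\right) = - \frac{9}{5}$)
$\frac{q{\left(2 \right)}}{-1032} + \frac{2948}{-1346} = - \frac{9}{5 \left(-1032\right)} + \frac{2948}{-1346} = \left(- \frac{9}{5}\right) \left(- \frac{1}{1032}\right) + 2948 \left(- \frac{1}{1346}\right) = \frac{3}{1720} - \frac{1474}{673} = - \frac{2533261}{1157560}$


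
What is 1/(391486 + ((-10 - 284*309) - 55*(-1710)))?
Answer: 1/397770 ≈ 2.5140e-6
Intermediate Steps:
1/(391486 + ((-10 - 284*309) - 55*(-1710))) = 1/(391486 + ((-10 - 87756) + 94050)) = 1/(391486 + (-87766 + 94050)) = 1/(391486 + 6284) = 1/397770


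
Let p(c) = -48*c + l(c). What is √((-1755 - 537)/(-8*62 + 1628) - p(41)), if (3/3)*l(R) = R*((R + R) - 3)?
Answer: I*√101955278/283 ≈ 35.679*I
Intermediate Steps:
l(R) = R*(-3 + 2*R) (l(R) = R*((R + R) - 3) = R*(2*R - 3) = R*(-3 + 2*R))
p(c) = -48*c + c*(-3 + 2*c)
√((-1755 - 537)/(-8*62 + 1628) - p(41)) = √((-1755 - 537)/(-8*62 + 1628) - 41*(-51 + 2*41)) = √(-2292/(-496 + 1628) - 41*(-51 + 82)) = √(-2292/1132 - 41*31) = √(-2292*1/1132 - 1*1271) = √(-573/283 - 1271) = √(-360266/283) = I*√101955278/283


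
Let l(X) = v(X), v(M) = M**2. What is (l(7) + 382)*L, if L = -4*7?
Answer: -12068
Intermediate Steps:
l(X) = X**2
L = -28
(l(7) + 382)*L = (7**2 + 382)*(-28) = (49 + 382)*(-28) = 431*(-28) = -12068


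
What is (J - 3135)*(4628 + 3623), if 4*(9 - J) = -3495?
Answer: -74333259/4 ≈ -1.8583e+7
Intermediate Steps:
J = 3531/4 (J = 9 - ¼*(-3495) = 9 + 3495/4 = 3531/4 ≈ 882.75)
(J - 3135)*(4628 + 3623) = (3531/4 - 3135)*(4628 + 3623) = -9009/4*8251 = -74333259/4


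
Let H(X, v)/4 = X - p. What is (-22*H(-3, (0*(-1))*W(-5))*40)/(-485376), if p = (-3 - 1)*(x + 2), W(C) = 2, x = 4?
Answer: 385/2528 ≈ 0.15229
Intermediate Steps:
p = -24 (p = (-3 - 1)*(4 + 2) = -4*6 = -24)
H(X, v) = 96 + 4*X (H(X, v) = 4*(X - 1*(-24)) = 4*(X + 24) = 4*(24 + X) = 96 + 4*X)
(-22*H(-3, (0*(-1))*W(-5))*40)/(-485376) = (-22*(96 + 4*(-3))*40)/(-485376) = (-22*(96 - 12)*40)*(-1/485376) = (-22*84*40)*(-1/485376) = -1848*40*(-1/485376) = -73920*(-1/485376) = 385/2528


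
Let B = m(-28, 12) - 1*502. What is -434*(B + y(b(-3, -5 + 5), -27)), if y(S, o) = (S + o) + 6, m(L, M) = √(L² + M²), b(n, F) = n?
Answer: 228284 - 1736*√58 ≈ 2.1506e+5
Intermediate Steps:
y(S, o) = 6 + S + o
B = -502 + 4*√58 (B = √((-28)² + 12²) - 1*502 = √(784 + 144) - 502 = √928 - 502 = 4*√58 - 502 = -502 + 4*√58 ≈ -471.54)
-434*(B + y(b(-3, -5 + 5), -27)) = -434*((-502 + 4*√58) + (6 - 3 - 27)) = -434*((-502 + 4*√58) - 24) = -434*(-526 + 4*√58) = 228284 - 1736*√58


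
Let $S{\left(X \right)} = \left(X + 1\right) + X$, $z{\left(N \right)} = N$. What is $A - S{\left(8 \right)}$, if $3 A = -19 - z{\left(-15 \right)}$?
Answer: $- \frac{55}{3} \approx -18.333$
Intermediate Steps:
$A = - \frac{4}{3}$ ($A = \frac{-19 - -15}{3} = \frac{-19 + 15}{3} = \frac{1}{3} \left(-4\right) = - \frac{4}{3} \approx -1.3333$)
$S{\left(X \right)} = 1 + 2 X$ ($S{\left(X \right)} = \left(1 + X\right) + X = 1 + 2 X$)
$A - S{\left(8 \right)} = - \frac{4}{3} - \left(1 + 2 \cdot 8\right) = - \frac{4}{3} - \left(1 + 16\right) = - \frac{4}{3} - 17 = - \frac{55}{3}$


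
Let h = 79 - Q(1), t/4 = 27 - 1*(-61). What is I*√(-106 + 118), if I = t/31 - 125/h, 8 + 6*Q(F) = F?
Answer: 292124*√3/14911 ≈ 33.933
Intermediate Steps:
t = 352 (t = 4*(27 - 1*(-61)) = 4*(27 + 61) = 4*88 = 352)
Q(F) = -4/3 + F/6
h = 481/6 (h = 79 - (-4/3 + (⅙)*1) = 79 - (-4/3 + ⅙) = 79 - 1*(-7/6) = 79 + 7/6 = 481/6 ≈ 80.167)
I = 146062/14911 (I = 352/31 - 125/481/6 = 352*(1/31) - 125*6/481 = 352/31 - 750/481 = 146062/14911 ≈ 9.7956)
I*√(-106 + 118) = 146062*√(-106 + 118)/14911 = 146062*√12/14911 = 146062*(2*√3)/14911 = 292124*√3/14911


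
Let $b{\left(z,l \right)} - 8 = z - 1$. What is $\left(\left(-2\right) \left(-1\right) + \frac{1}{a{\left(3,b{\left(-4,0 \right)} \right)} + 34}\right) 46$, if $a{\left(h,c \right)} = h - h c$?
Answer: $\frac{1311}{14} \approx 93.643$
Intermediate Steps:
$b{\left(z,l \right)} = 7 + z$ ($b{\left(z,l \right)} = 8 + \left(z - 1\right) = 8 + \left(-1 + z\right) = 7 + z$)
$a{\left(h,c \right)} = h - c h$
$\left(\left(-2\right) \left(-1\right) + \frac{1}{a{\left(3,b{\left(-4,0 \right)} \right)} + 34}\right) 46 = \left(\left(-2\right) \left(-1\right) + \frac{1}{3 \left(1 - \left(7 - 4\right)\right) + 34}\right) 46 = \left(2 + \frac{1}{3 \left(1 - 3\right) + 34}\right) 46 = \left(2 + \frac{1}{3 \left(-2\right) + 34}\right) 46 = \left(2 + \frac{1}{-6 + 34}\right) 46 = \left(2 + \frac{1}{28}\right) 46 = \frac{57}{28} \cdot 46 = \frac{1311}{14}$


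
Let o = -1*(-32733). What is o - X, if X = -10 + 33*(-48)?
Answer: 34327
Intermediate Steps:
X = -1594 (X = -10 - 1584 = -1594)
o = 32733
o - X = 32733 - 1*(-1594) = 32733 + 1594 = 34327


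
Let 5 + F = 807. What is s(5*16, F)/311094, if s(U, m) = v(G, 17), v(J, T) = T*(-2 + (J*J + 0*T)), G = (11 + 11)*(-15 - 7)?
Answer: 1991159/155547 ≈ 12.801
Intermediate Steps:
G = -484 (G = 22*(-22) = -484)
F = 802 (F = -5 + 807 = 802)
v(J, T) = T*(-2 + J²) (v(J, T) = T*(-2 + (J² + 0)) = T*(-2 + J²))
s(U, m) = 3982318 (s(U, m) = 17*(-2 + (-484)²) = 17*(-2 + 234256) = 17*234254 = 3982318)
s(5*16, F)/311094 = 3982318/311094 = 3982318*(1/311094) = 1991159/155547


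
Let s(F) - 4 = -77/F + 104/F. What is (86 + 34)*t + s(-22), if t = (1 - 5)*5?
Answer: -52739/22 ≈ -2397.2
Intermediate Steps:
s(F) = 4 + 27/F (s(F) = 4 + (-77/F + 104/F) = 4 + 27/F)
t = -20 (t = -4*5 = -20)
(86 + 34)*t + s(-22) = (86 + 34)*(-20) + (4 + 27/(-22)) = 120*(-20) + (4 + 27*(-1/22)) = -2400 + (4 - 27/22) = -2400 + 61/22 = -52739/22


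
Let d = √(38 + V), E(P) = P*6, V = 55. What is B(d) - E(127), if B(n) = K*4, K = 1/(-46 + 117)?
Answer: -54098/71 ≈ -761.94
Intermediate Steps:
K = 1/71 ≈ 0.014085
E(P) = 6*P
d = √93 (d = √(38 + 55) = √93 ≈ 9.6436)
B(n) = 4/71 (B(n) = (1/71)*4 = 4/71)
B(d) - E(127) = 4/71 - 6*127 = 4/71 - 1*762 = 4/71 - 762 = -54098/71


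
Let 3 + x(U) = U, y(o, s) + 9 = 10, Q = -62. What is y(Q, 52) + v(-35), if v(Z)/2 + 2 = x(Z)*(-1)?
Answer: 73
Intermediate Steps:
y(o, s) = 1 (y(o, s) = -9 + 10 = 1)
x(U) = -3 + U
v(Z) = 2 - 2*Z (v(Z) = -4 + 2*((-3 + Z)*(-1)) = -4 + 2*(3 - Z) = -4 + (6 - 2*Z) = 2 - 2*Z)
y(Q, 52) + v(-35) = 1 + (2 - 2*(-35)) = 1 + (2 + 70) = 1 + 72 = 73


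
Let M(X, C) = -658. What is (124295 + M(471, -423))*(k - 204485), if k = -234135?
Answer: -54229660940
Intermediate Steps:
(124295 + M(471, -423))*(k - 204485) = (124295 - 658)*(-234135 - 204485) = 123637*(-438620) = -54229660940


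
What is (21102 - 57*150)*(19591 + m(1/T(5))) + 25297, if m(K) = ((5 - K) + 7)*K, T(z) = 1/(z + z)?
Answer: 246182569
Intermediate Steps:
T(z) = 1/(2*z)
m(K) = K*(12 - K) (m(K) = (12 - K)*K = K*(12 - K))
(21102 - 57*150)*(19591 + m(1/T(5))) + 25297 = (21102 - 57*150)*(19591 + (12 - 1/((½)/5))/(((½)/5))) + 25297 = (21102 - 8550)*(19591 + (12 - 1/((½)*(⅕)))/(((½)*(⅕)))) + 25297 = 12552*(19591 + (12 - 1/⅒)/(⅒)) + 25297 = 12552*(19591 + 10*(12 - 1*10)) + 25297 = 12552*(19591 + 10*(12 - 10)) + 25297 = 12552*(19591 + 10*2) + 25297 = 12552*(19591 + 20) + 25297 = 12552*19611 + 25297 = 246157272 + 25297 = 246182569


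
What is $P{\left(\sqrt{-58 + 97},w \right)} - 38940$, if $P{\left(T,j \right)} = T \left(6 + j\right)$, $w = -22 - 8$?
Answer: $-38940 - 24 \sqrt{39} \approx -39090.0$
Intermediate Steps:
$w = -30$
$P{\left(\sqrt{-58 + 97},w \right)} - 38940 = \sqrt{-58 + 97} \left(6 - 30\right) - 38940 = \sqrt{39} \left(-24\right) - 38940 = - 24 \sqrt{39} - 38940 = -38940 - 24 \sqrt{39}$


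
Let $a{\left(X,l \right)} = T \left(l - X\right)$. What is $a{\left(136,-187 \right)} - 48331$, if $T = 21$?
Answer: $-55114$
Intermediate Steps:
$a{\left(X,l \right)} = - 21 X + 21 l$ ($a{\left(X,l \right)} = 21 \left(l - X\right) = - 21 X + 21 l$)
$a{\left(136,-187 \right)} - 48331 = \left(\left(-21\right) 136 + 21 \left(-187\right)\right) - 48331 = \left(-2856 - 3927\right) - 48331 = -6783 - 48331 = -55114$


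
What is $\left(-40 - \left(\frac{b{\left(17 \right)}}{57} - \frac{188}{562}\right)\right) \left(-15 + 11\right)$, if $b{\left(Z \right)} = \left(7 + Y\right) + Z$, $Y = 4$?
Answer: $\frac{2572760}{16017} \approx 160.63$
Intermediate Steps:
$b{\left(Z \right)} = 11 + Z$ ($b{\left(Z \right)} = \left(7 + 4\right) + Z = 11 + Z$)
$\left(-40 - \left(\frac{b{\left(17 \right)}}{57} - \frac{188}{562}\right)\right) \left(-15 + 11\right) = \left(-40 - \left(\frac{11 + 17}{57} - \frac{188}{562}\right)\right) \left(-15 + 11\right) = \left(-40 - \left(28 \cdot \frac{1}{57} - \frac{94}{281}\right)\right) \left(-4\right) = \left(-40 - \left(\frac{28}{57} - \frac{94}{281}\right)\right) \left(-4\right) = \left(-40 - \frac{2510}{16017}\right) \left(-4\right) = \left(- \frac{643190}{16017}\right) \left(-4\right) = \frac{2572760}{16017}$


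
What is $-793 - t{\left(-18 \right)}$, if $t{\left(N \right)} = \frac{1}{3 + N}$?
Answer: $- \frac{11894}{15} \approx -792.93$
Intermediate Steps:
$-793 - t{\left(-18 \right)} = -793 - \frac{1}{3 - 18} = -793 - \frac{1}{-15} = -793 - - \frac{1}{15} = -793 + \frac{1}{15} = - \frac{11894}{15}$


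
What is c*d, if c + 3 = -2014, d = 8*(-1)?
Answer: 16136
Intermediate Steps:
d = -8
c = -2017 (c = -3 - 2014 = -2017)
c*d = -2017*(-8) = 16136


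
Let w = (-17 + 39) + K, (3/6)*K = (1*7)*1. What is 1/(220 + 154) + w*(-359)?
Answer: -4833575/374 ≈ -12924.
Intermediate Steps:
K = 14 (K = 2*((1*7)*1) = 2*(7*1) = 2*7 = 14)
w = 36 (w = (-17 + 39) + 14 = 22 + 14 = 36)
1/(220 + 154) + w*(-359) = 1/(220 + 154) + 36*(-359) = 1/374 - 12924 = -4833575/374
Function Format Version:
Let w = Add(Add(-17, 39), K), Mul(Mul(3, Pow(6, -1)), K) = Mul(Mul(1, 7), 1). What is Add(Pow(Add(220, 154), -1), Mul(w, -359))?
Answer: Rational(-4833575, 374) ≈ -12924.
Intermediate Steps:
K = 14 (K = Mul(2, Mul(Mul(1, 7), 1)) = Mul(2, Mul(7, 1)) = Mul(2, 7) = 14)
w = 36 (w = Add(Add(-17, 39), 14) = Add(22, 14) = 36)
Add(Pow(Add(220, 154), -1), Mul(w, -359)) = Add(Pow(Add(220, 154), -1), Mul(36, -359)) = Add(Pow(374, -1), -12924) = Add(Rational(1, 374), -12924) = Rational(-4833575, 374)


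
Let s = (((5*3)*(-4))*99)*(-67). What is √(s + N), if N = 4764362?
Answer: √5162342 ≈ 2272.1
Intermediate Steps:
s = 397980 (s = ((15*(-4))*99)*(-67) = -60*99*(-67) = -5940*(-67) = 397980)
√(s + N) = √(397980 + 4764362) = √5162342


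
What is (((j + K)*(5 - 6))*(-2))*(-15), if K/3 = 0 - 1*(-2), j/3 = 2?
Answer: -360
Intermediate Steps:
j = 6 (j = 3*2 = 6)
K = 6 (K = 3*(0 - 1*(-2)) = 3*(0 + 2) = 3*2 = 6)
(((j + K)*(5 - 6))*(-2))*(-15) = (((6 + 6)*(5 - 6))*(-2))*(-15) = ((12*(-1))*(-2))*(-15) = -12*(-2)*(-15) = 24*(-15) = -360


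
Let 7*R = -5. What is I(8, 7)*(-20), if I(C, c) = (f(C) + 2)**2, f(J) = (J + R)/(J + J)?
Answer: -378125/3136 ≈ -120.58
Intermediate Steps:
R = -5/7 (R = (1/7)*(-5) = -5/7 ≈ -0.71429)
f(J) = (-5/7 + J)/(2*J) (f(J) = (J - 5/7)/(J + J) = (-5/7 + J)/((2*J)) = (-5/7 + J)*(1/(2*J)) = (-5/7 + J)/(2*J))
I(C, c) = (2 + (-5 + 7*C)/(14*C))**2 (I(C, c) = ((-5 + 7*C)/(14*C) + 2)**2 = (2 + (-5 + 7*C)/(14*C))**2)
I(8, 7)*(-20) = ((25/196)*(-1 + 7*8)**2/8**2)*(-20) = ((25/196)*(1/64)*(-1 + 56)**2)*(-20) = ((25/196)*(1/64)*55**2)*(-20) = ((25/196)*(1/64)*3025)*(-20) = (75625/12544)*(-20) = -378125/3136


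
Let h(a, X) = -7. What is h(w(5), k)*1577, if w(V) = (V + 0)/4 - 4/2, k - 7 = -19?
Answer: -11039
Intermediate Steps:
k = -12 (k = 7 - 19 = -12)
w(V) = -2 + V/4 (w(V) = V*(1/4) - 4*1/2 = V/4 - 2 = -2 + V/4)
h(w(5), k)*1577 = -7*1577 = -11039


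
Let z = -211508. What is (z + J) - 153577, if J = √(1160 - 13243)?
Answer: -365085 + I*√12083 ≈ -3.6509e+5 + 109.92*I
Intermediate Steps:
J = I*√12083 (J = √(-12083) = I*√12083 ≈ 109.92*I)
(z + J) - 153577 = (-211508 + I*√12083) - 153577 = -365085 + I*√12083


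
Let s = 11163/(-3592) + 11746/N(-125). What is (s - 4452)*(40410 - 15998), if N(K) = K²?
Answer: -1525754456673029/14031250 ≈ -1.0874e+8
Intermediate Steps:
s = -132230243/56125000 (s = 11163/(-3592) + 11746/((-125)²) = 11163*(-1/3592) + 11746/15625 = -11163/3592 + 11746*(1/15625) = -11163/3592 + 11746/15625 = -132230243/56125000 ≈ -2.3560)
(s - 4452)*(40410 - 15998) = (-132230243/56125000 - 4452)*(40410 - 15998) = -250000730243/56125000*24412 = -1525754456673029/14031250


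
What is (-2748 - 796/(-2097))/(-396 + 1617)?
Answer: -5761760/2560437 ≈ -2.2503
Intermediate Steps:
(-2748 - 796/(-2097))/(-396 + 1617) = (-2748 - 796*(-1/2097))/1221 = (-2748 + 796/2097)*(1/1221) = -5761760/2097*1/1221 = -5761760/2560437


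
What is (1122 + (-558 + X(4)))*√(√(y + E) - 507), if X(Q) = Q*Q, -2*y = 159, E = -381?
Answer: 290*√(-2028 + 2*I*√1842) ≈ 276.32 + 13063.0*I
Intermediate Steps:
y = -159/2 (y = -½*159 = -159/2 ≈ -79.500)
X(Q) = Q²
(1122 + (-558 + X(4)))*√(√(y + E) - 507) = (1122 + (-558 + 4²))*√(√(-159/2 - 381) - 507) = (1122 + (-558 + 16))*√(√(-921/2) - 507) = (1122 - 542)*√(I*√1842/2 - 507) = 580*√(-507 + I*√1842/2)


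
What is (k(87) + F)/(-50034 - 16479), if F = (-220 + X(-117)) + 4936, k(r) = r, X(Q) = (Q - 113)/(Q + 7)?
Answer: -52856/731643 ≈ -0.072243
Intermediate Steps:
X(Q) = (-113 + Q)/(7 + Q)
F = 51899/11 (F = (-220 + (-113 - 117)/(7 - 117)) + 4936 = (-220 - 230/(-110)) + 4936 = (-220 - 1/110*(-230)) + 4936 = (-220 + 23/11) + 4936 = -2397/11 + 4936 = 51899/11 ≈ 4718.1)
(k(87) + F)/(-50034 - 16479) = (87 + 51899/11)/(-50034 - 16479) = (52856/11)/(-66513) = (52856/11)*(-1/66513) = -52856/731643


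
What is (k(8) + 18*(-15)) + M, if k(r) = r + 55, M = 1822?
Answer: 1615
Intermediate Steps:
k(r) = 55 + r
(k(8) + 18*(-15)) + M = ((55 + 8) + 18*(-15)) + 1822 = (63 - 270) + 1822 = -207 + 1822 = 1615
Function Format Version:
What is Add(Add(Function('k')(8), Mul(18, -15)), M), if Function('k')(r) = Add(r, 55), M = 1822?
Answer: 1615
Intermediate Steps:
Function('k')(r) = Add(55, r)
Add(Add(Function('k')(8), Mul(18, -15)), M) = Add(Add(Add(55, 8), Mul(18, -15)), 1822) = Add(Add(63, -270), 1822) = Add(-207, 1822) = 1615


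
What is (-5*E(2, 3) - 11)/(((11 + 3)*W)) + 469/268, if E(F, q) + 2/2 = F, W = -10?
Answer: 261/140 ≈ 1.8643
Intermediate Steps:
E(F, q) = -1 + F
(-5*E(2, 3) - 11)/(((11 + 3)*W)) + 469/268 = (-5*(-1 + 2) - 11)/(((11 + 3)*(-10))) + 469/268 = (-5*1 - 11)/((14*(-10))) + 469*(1/268) = (-5 - 11)/(-140) + 7/4 = -16*(-1/140) + 7/4 = 4/35 + 7/4 = 261/140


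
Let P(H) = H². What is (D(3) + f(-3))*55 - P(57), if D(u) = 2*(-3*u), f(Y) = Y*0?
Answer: -4239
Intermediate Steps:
f(Y) = 0
D(u) = -6*u
(D(3) + f(-3))*55 - P(57) = (-6*3 + 0)*55 - 1*57² = (-18 + 0)*55 - 1*3249 = -18*55 - 3249 = -990 - 3249 = -4239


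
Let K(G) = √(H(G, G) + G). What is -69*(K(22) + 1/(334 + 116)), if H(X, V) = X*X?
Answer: -23/150 - 69*√506 ≈ -1552.3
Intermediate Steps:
H(X, V) = X²
K(G) = √(G + G²) (K(G) = √(G² + G) = √(G + G²))
-69*(K(22) + 1/(334 + 116)) = -69*(√(22*(1 + 22)) + 1/(334 + 116)) = -69*(√(22*23) + 1/450) = -69*(√506 + 1/450) = -69*(1/450 + √506) = -23/150 - 69*√506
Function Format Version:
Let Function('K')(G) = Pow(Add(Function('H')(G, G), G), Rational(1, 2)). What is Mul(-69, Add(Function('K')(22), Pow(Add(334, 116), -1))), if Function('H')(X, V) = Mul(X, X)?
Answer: Add(Rational(-23, 150), Mul(-69, Pow(506, Rational(1, 2)))) ≈ -1552.3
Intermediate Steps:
Function('H')(X, V) = Pow(X, 2)
Function('K')(G) = Pow(Add(G, Pow(G, 2)), Rational(1, 2)) (Function('K')(G) = Pow(Add(Pow(G, 2), G), Rational(1, 2)) = Pow(Add(G, Pow(G, 2)), Rational(1, 2)))
Mul(-69, Add(Function('K')(22), Pow(Add(334, 116), -1))) = Mul(-69, Add(Pow(Mul(22, Add(1, 22)), Rational(1, 2)), Pow(Add(334, 116), -1))) = Mul(-69, Add(Pow(Mul(22, 23), Rational(1, 2)), Pow(450, -1))) = Mul(-69, Add(Pow(506, Rational(1, 2)), Rational(1, 450))) = Mul(-69, Add(Rational(1, 450), Pow(506, Rational(1, 2)))) = Add(Rational(-23, 150), Mul(-69, Pow(506, Rational(1, 2))))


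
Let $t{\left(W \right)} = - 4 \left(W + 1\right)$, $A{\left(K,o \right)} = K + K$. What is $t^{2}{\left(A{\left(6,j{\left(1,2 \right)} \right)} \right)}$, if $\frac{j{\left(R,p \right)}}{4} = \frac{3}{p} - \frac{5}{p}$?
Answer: $2704$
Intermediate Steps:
$j{\left(R,p \right)} = - \frac{8}{p}$ ($j{\left(R,p \right)} = 4 \left(\frac{3}{p} - \frac{5}{p}\right) = 4 \left(- \frac{2}{p}\right) = - \frac{8}{p}$)
$A{\left(K,o \right)} = 2 K$
$t{\left(W \right)} = -4 - 4 W$ ($t{\left(W \right)} = - 4 \left(1 + W\right) = -4 - 4 W$)
$t^{2}{\left(A{\left(6,j{\left(1,2 \right)} \right)} \right)} = \left(-4 - 4 \cdot 2 \cdot 6\right)^{2} = \left(-4 - 48\right)^{2} = \left(-52\right)^{2} = 2704$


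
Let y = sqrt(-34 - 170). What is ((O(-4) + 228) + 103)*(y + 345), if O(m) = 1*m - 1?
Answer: 112470 + 652*I*sqrt(51) ≈ 1.1247e+5 + 4656.2*I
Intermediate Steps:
O(m) = -1 + m (O(m) = m - 1 = -1 + m)
y = 2*I*sqrt(51) (y = sqrt(-204) = 2*I*sqrt(51) ≈ 14.283*I)
((O(-4) + 228) + 103)*(y + 345) = (((-1 - 4) + 228) + 103)*(2*I*sqrt(51) + 345) = ((-5 + 228) + 103)*(345 + 2*I*sqrt(51)) = (223 + 103)*(345 + 2*I*sqrt(51)) = 326*(345 + 2*I*sqrt(51)) = 112470 + 652*I*sqrt(51)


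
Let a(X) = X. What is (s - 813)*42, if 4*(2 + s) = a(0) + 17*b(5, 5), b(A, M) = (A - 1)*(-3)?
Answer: -36372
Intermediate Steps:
b(A, M) = 3 - 3*A (b(A, M) = (-1 + A)*(-3) = 3 - 3*A)
s = -53 (s = -2 + (0 + 17*(3 - 3*5))/4 = -2 + (0 + 17*(3 - 15))/4 = -2 + (0 + 17*(-12))/4 = -2 + (0 - 204)/4 = -2 + (1/4)*(-204) = -2 - 51 = -53)
(s - 813)*42 = (-53 - 813)*42 = -866*42 = -36372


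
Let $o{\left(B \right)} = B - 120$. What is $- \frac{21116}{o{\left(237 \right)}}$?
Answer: $- \frac{21116}{117} \approx -180.48$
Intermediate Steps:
$o{\left(B \right)} = -120 + B$ ($o{\left(B \right)} = B - 120 = -120 + B$)
$- \frac{21116}{o{\left(237 \right)}} = - \frac{21116}{-120 + 237} = - \frac{21116}{117}$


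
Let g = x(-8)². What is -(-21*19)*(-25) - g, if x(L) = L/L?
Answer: -9976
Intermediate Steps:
x(L) = 1
g = 1 (g = 1² = 1)
-(-21*19)*(-25) - g = -(-21*19)*(-25) - 1*1 = -(-399)*(-25) - 1 = -1*9975 - 1 = -9975 - 1 = -9976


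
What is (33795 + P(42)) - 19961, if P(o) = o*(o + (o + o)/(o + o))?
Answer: 15640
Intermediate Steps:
P(o) = o*(1 + o) (P(o) = o*(o + (2*o)/((2*o))) = o*(o + (2*o)*(1/(2*o))) = o*(o + 1) = o*(1 + o))
(33795 + P(42)) - 19961 = (33795 + 42*(1 + 42)) - 19961 = (33795 + 42*43) - 19961 = (33795 + 1806) - 19961 = 35601 - 19961 = 15640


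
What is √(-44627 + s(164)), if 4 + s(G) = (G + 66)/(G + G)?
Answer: I*√300094129/82 ≈ 211.26*I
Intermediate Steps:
s(G) = -4 + (66 + G)/(2*G) (s(G) = -4 + (G + 66)/(G + G) = -4 + (66 + G)/((2*G)) = -4 + (66 + G)*(1/(2*G)) = -4 + (66 + G)/(2*G))
√(-44627 + s(164)) = √(-44627 + (-7/2 + 33/164)) = √(-44627 - 541/164) = √(-7319369/164) = I*√300094129/82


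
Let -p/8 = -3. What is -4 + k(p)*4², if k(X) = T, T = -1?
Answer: -20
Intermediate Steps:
p = 24 (p = -8*(-3) = 24)
k(X) = -1
-4 + k(p)*4² = -4 - 1*4² = -4 - 1*16 = -4 - 16 = -20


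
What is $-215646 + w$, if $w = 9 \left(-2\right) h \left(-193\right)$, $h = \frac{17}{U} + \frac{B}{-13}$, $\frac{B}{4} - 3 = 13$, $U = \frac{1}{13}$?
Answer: $\frac{6955068}{13} \approx 5.3501 \cdot 10^{5}$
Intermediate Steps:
$U = \frac{1}{13} \approx 0.076923$
$B = 64$ ($B = 12 + 4 \cdot 13 = 12 + 52 = 64$)
$h = \frac{2809}{13}$ ($h = 17 \frac{1}{\frac{1}{13}} + \frac{64}{-13} = 17 \cdot 13 + 64 \left(- \frac{1}{13}\right) = 221 - \frac{64}{13} = \frac{2809}{13} \approx 216.08$)
$w = \frac{9758466}{13}$ ($w = 9 \left(-2\right) \frac{2809}{13} \left(-193\right) = \left(-18\right) \left(- \frac{542137}{13}\right) = \frac{9758466}{13} \approx 7.5065 \cdot 10^{5}$)
$-215646 + w = -215646 + \frac{9758466}{13} = \frac{6955068}{13}$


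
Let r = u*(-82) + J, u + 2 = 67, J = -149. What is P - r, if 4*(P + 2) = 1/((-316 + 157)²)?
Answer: 553856149/101124 ≈ 5477.0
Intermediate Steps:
u = 65 (u = -2 + 67 = 65)
r = -5479 (r = 65*(-82) - 149 = -5330 - 149 = -5479)
P = -202247/101124 (P = -2 + 1/(4*((-316 + 157)²)) = -2 + 1/(4*((-159)²)) = -2 + (¼)/25281 = -2 + (¼)*(1/25281) = -2 + 1/101124 = -202247/101124 ≈ -2.0000)
P - r = -202247/101124 - 1*(-5479) = -202247/101124 + 5479 = 553856149/101124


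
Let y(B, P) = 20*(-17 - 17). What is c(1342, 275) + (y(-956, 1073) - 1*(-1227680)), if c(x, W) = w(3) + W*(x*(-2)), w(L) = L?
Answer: 488903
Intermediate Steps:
y(B, P) = -680 (y(B, P) = 20*(-34) = -680)
c(x, W) = 3 - 2*W*x (c(x, W) = 3 + W*(x*(-2)) = 3 + W*(-2*x) = 3 - 2*W*x)
c(1342, 275) + (y(-956, 1073) - 1*(-1227680)) = (3 - 2*275*1342) + (-680 - 1*(-1227680)) = (3 - 738100) + (-680 + 1227680) = -738097 + 1227000 = 488903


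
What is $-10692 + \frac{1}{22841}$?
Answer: $- \frac{244215971}{22841} \approx -10692.0$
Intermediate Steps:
$-10692 + \frac{1}{22841} = - \frac{244215971}{22841}$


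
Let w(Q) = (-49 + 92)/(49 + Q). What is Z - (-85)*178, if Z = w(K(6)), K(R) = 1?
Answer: 756543/50 ≈ 15131.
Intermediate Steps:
w(Q) = 43/(49 + Q)
Z = 43/50 (Z = 43/(49 + 1) = 43/50 ≈ 0.86000)
Z - (-85)*178 = 43/50 - (-85)*178 = 43/50 - 1*(-15130) = 43/50 + 15130 = 756543/50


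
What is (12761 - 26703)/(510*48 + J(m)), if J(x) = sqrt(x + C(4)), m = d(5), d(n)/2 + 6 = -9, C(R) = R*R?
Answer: -170650080/299635207 + 6971*I*sqrt(14)/299635207 ≈ -0.56953 + 8.7049e-5*I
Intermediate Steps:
C(R) = R**2
d(n) = -30 (d(n) = -12 + 2*(-9) = -12 - 18 = -30)
m = -30
J(x) = sqrt(16 + x) (J(x) = sqrt(x + 4**2) = sqrt(x + 16) = sqrt(16 + x))
(12761 - 26703)/(510*48 + J(m)) = (12761 - 26703)/(510*48 + sqrt(16 - 30)) = -13942/(24480 + sqrt(-14)) = -13942/(24480 + I*sqrt(14))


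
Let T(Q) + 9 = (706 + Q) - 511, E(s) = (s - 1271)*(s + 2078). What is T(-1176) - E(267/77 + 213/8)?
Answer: 992261413975/379456 ≈ 2.6150e+6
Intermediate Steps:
E(s) = (-1271 + s)*(2078 + s)
T(Q) = 186 + Q (T(Q) = -9 + ((706 + Q) - 511) = -9 + (195 + Q) = 186 + Q)
T(-1176) - E(267/77 + 213/8) = (186 - 1176) - (-2641138 + (267/77 + 213/8)² + 807*(267/77 + 213/8)) = -990 - (-2641138 + (267*(1/77) + 213*(⅛))² + 807*(267*(1/77) + 213*(⅛))) = -990 - (-2641138 + (267/77 + 213/8)² + 807*(267/77 + 213/8)) = -990 - (-2641138 + (18537/616)² + 807*(18537/616)) = -990 - (-2641138 + 343620369/379456 + 14959359/616) = -990 - 1*(-992637075415/379456) = -990 + 992637075415/379456 = 992261413975/379456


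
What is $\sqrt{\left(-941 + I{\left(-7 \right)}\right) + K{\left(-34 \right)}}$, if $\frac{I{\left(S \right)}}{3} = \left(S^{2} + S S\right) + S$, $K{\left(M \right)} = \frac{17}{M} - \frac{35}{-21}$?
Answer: $\frac{i \sqrt{24006}}{6} \approx 25.823 i$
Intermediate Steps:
$K{\left(M \right)} = \frac{5}{3} + \frac{17}{M}$ ($K{\left(M \right)} = \frac{17}{M} - - \frac{5}{3} = \frac{17}{M} + \frac{5}{3} = \frac{5}{3} + \frac{17}{M}$)
$I{\left(S \right)} = 3 S + 6 S^{2}$ ($I{\left(S \right)} = 3 \left(\left(S^{2} + S S\right) + S\right) = 3 \left(\left(S^{2} + S^{2}\right) + S\right) = 3 \left(2 S^{2} + S\right) = 3 \left(S + 2 S^{2}\right) = 3 S + 6 S^{2}$)
$\sqrt{\left(-941 + I{\left(-7 \right)}\right) + K{\left(-34 \right)}} = \sqrt{\left(-941 + 3 \left(-7\right) \left(1 + 2 \left(-7\right)\right)\right) + \left(\frac{5}{3} + \frac{17}{-34}\right)} = \sqrt{\left(-941 + 3 \left(-7\right) \left(1 - 14\right)\right) + \left(\frac{5}{3} + 17 \left(- \frac{1}{34}\right)\right)} = \sqrt{\left(-941 + 3 \left(-7\right) \left(-13\right)\right) + \left(\frac{5}{3} - \frac{1}{2}\right)} = \sqrt{\left(-941 + 273\right) + \frac{7}{6}} = \sqrt{-668 + \frac{7}{6}} = \sqrt{- \frac{4001}{6}} = \frac{i \sqrt{24006}}{6}$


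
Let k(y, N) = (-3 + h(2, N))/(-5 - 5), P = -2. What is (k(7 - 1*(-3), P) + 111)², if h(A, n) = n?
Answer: 49729/4 ≈ 12432.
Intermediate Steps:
k(y, N) = 3/10 - N/10 (k(y, N) = (-3 + N)/(-5 - 5) = (-3 + N)/(-10) = (-3 + N)*(-⅒) = 3/10 - N/10)
(k(7 - 1*(-3), P) + 111)² = ((3/10 - ⅒*(-2)) + 111)² = ((3/10 + ⅕) + 111)² = (½ + 111)² = (223/2)² = 49729/4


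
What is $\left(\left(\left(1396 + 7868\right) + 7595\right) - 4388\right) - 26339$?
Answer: $-13868$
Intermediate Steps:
$\left(\left(\left(1396 + 7868\right) + 7595\right) - 4388\right) - 26339 = \left(\left(9264 + 7595\right) - 4388\right) - 26339 = \left(16859 - 4388\right) - 26339 = 12471 - 26339 = -13868$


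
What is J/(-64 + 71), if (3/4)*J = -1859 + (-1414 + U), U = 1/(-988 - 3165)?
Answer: -54371080/87213 ≈ -623.43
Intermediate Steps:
U = -1/4153 (U = 1/(-4153) = -1/4153 ≈ -0.00024079)
J = -54371080/12459 (J = 4*(-1859 + (-1414 - 1/4153))/3 = 4*(-1859 - 5872343/4153)/3 = (4/3)*(-13592770/4153) = -54371080/12459 ≈ -4364.0)
J/(-64 + 71) = -54371080/(12459*(-64 + 71)) = -54371080/12459/7 = -54371080/12459*⅐ = -54371080/87213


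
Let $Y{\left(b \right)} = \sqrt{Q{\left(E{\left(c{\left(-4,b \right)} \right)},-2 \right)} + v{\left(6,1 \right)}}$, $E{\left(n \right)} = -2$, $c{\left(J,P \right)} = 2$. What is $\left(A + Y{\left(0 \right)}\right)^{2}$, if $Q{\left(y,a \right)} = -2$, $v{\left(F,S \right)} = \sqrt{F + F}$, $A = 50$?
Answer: $\left(50 + \sqrt{2} \sqrt{-1 + \sqrt{3}}\right)^{2} \approx 2622.5$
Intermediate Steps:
$v{\left(F,S \right)} = \sqrt{2} \sqrt{F}$ ($v{\left(F,S \right)} = \sqrt{2 F} = \sqrt{2} \sqrt{F}$)
$Y{\left(b \right)} = \sqrt{-2 + 2 \sqrt{3}}$ ($Y{\left(b \right)} = \sqrt{-2 + \sqrt{2} \sqrt{6}} = \sqrt{-2 + 2 \sqrt{3}}$)
$\left(A + Y{\left(0 \right)}\right)^{2} = \left(50 + \sqrt{-2 + 2 \sqrt{3}}\right)^{2}$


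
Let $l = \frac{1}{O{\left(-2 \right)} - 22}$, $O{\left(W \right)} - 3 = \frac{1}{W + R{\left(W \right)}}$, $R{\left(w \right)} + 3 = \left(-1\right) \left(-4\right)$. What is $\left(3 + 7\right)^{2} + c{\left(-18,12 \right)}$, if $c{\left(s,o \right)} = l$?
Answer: $\frac{1999}{20} \approx 99.95$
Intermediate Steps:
$R{\left(w \right)} = 1$ ($R{\left(w \right)} = -3 - -4 = -3 + 4 = 1$)
$O{\left(W \right)} = 3 + \frac{1}{1 + W}$ ($O{\left(W \right)} = 3 + \frac{1}{W + 1} = 3 + \frac{1}{1 + W}$)
$l = - \frac{1}{20}$ ($l = \frac{1}{\frac{4 + 3 \left(-2\right)}{1 - 2} - 22} = \frac{1}{\frac{4 - 6}{-1} - 22} = \frac{1}{\left(-1\right) \left(-2\right) - 22} = \frac{1}{2 - 22} = \frac{1}{-20} = - \frac{1}{20} \approx -0.05$)
$c{\left(s,o \right)} = - \frac{1}{20}$
$\left(3 + 7\right)^{2} + c{\left(-18,12 \right)} = \left(3 + 7\right)^{2} - \frac{1}{20} = 10^{2} - \frac{1}{20} = 100 - \frac{1}{20} = \frac{1999}{20}$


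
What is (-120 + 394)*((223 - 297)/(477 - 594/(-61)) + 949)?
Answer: 7719195130/29691 ≈ 2.5998e+5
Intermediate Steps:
(-120 + 394)*((223 - 297)/(477 - 594/(-61)) + 949) = 274*(-74/(477 - 594*(-1/61)) + 949) = 274*(-74/(477 + 594/61) + 949) = 274*(-74/29691/61 + 949) = 274*(-74*61/29691 + 949) = 274*(-4514/29691 + 949) = 274*(28172245/29691) = 7719195130/29691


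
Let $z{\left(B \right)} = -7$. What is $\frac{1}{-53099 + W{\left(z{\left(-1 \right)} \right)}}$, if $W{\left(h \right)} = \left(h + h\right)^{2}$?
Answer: $- \frac{1}{52903} \approx -1.8903 \cdot 10^{-5}$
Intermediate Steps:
$W{\left(h \right)} = 4 h^{2}$ ($W{\left(h \right)} = \left(2 h\right)^{2} = 4 h^{2}$)
$\frac{1}{-53099 + W{\left(z{\left(-1 \right)} \right)}} = \frac{1}{-53099 + 4 \left(-7\right)^{2}} = \frac{1}{-53099 + 4 \cdot 49} = \frac{1}{-53099 + 196} = \frac{1}{-52903} = - \frac{1}{52903}$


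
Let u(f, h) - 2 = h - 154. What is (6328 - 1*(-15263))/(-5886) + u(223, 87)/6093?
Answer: -4886539/1328274 ≈ -3.6789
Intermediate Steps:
u(f, h) = -152 + h (u(f, h) = 2 + (h - 154) = 2 + (-154 + h) = -152 + h)
(6328 - 1*(-15263))/(-5886) + u(223, 87)/6093 = (6328 - 1*(-15263))/(-5886) + (-152 + 87)/6093 = (6328 + 15263)*(-1/5886) - 65*1/6093 = 21591*(-1/5886) - 65/6093 = -2399/654 - 65/6093 = -4886539/1328274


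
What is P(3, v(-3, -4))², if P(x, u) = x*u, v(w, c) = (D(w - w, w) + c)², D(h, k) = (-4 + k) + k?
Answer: 345744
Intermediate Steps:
D(h, k) = -4 + 2*k
v(w, c) = (-4 + c + 2*w)² (v(w, c) = ((-4 + 2*w) + c)² = (-4 + c + 2*w)²)
P(x, u) = u*x
P(3, v(-3, -4))² = ((-4 - 4 + 2*(-3))²*3)² = ((-4 - 4 - 6)²*3)² = ((-14)²*3)² = (196*3)² = 588² = 345744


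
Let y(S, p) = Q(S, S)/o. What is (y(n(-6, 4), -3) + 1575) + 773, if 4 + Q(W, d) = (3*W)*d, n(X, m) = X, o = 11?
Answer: 25932/11 ≈ 2357.5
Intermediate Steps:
Q(W, d) = -4 + 3*W*d (Q(W, d) = -4 + (3*W)*d = -4 + 3*W*d)
y(S, p) = -4/11 + 3*S²/11 (y(S, p) = (-4 + 3*S*S)/11 = (-4 + 3*S²)*(1/11) = -4/11 + 3*S²/11)
(y(n(-6, 4), -3) + 1575) + 773 = ((-4/11 + (3/11)*(-6)²) + 1575) + 773 = ((-4/11 + (3/11)*36) + 1575) + 773 = ((-4/11 + 108/11) + 1575) + 773 = (104/11 + 1575) + 773 = 17429/11 + 773 = 25932/11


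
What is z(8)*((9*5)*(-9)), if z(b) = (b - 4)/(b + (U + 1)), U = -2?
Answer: -1620/7 ≈ -231.43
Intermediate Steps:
z(b) = (-4 + b)/(-1 + b) (z(b) = (b - 4)/(b + (-2 + 1)) = (-4 + b)/(b - 1) = (-4 + b)/(-1 + b))
z(8)*((9*5)*(-9)) = ((-4 + 8)/(-1 + 8))*((9*5)*(-9)) = (4/7)*(45*(-9)) = ((1/7)*4)*(-405) = (4/7)*(-405) = -1620/7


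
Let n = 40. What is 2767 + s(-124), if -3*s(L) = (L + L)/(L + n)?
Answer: 174259/63 ≈ 2766.0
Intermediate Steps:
s(L) = -2*L/(3*(40 + L)) (s(L) = -(L + L)/(3*(L + 40)) = -2*L/(3*(40 + L)))
2767 + s(-124) = 2767 - 2*(-124)/(120 + 3*(-124)) = 2767 - 2*(-124)/(120 - 372) = 2767 - 2*(-124)/(-252) = 2767 - 2*(-124)*(-1/252) = 2767 - 62/63 = 174259/63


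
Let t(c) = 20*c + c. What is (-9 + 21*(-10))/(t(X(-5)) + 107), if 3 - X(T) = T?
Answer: -219/275 ≈ -0.79636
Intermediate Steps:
X(T) = 3 - T
t(c) = 21*c
(-9 + 21*(-10))/(t(X(-5)) + 107) = (-9 + 21*(-10))/(21*(3 - 1*(-5)) + 107) = (-9 - 210)/(21*(3 + 5) + 107) = -219/(21*8 + 107) = -219/(168 + 107) = -219/275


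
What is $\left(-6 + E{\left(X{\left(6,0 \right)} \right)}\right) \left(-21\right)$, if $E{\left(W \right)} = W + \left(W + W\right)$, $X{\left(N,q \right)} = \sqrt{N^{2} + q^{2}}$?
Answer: $-252$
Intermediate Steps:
$E{\left(W \right)} = 3 W$ ($E{\left(W \right)} = W + 2 W = 3 W$)
$\left(-6 + E{\left(X{\left(6,0 \right)} \right)}\right) \left(-21\right) = \left(-6 + 3 \sqrt{6^{2} + 0^{2}}\right) \left(-21\right) = \left(-6 + 3 \sqrt{36 + 0}\right) \left(-21\right) = \left(-6 + 3 \sqrt{36}\right) \left(-21\right) = \left(-6 + 3 \cdot 6\right) \left(-21\right) = \left(-6 + 18\right) \left(-21\right) = 12 \left(-21\right) = -252$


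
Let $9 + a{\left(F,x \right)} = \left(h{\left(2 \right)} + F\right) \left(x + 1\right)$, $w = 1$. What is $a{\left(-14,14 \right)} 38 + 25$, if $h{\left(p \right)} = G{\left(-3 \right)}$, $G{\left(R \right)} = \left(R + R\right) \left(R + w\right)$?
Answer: $-1457$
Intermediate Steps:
$G{\left(R \right)} = 2 R \left(1 + R\right)$ ($G{\left(R \right)} = \left(R + R\right) \left(R + 1\right) = 2 R \left(1 + R\right)$)
$h{\left(p \right)} = 12$ ($h{\left(p \right)} = 2 \left(-3\right) \left(1 - 3\right) = 2 \left(-3\right) \left(-2\right) = 12$)
$a{\left(F,x \right)} = -9 + \left(1 + x\right) \left(12 + F\right)$ ($a{\left(F,x \right)} = -9 + \left(12 + F\right) \left(x + 1\right) = -9 + \left(12 + F\right) \left(1 + x\right) = -9 + \left(1 + x\right) \left(12 + F\right)$)
$a{\left(-14,14 \right)} 38 + 25 = \left(3 - 14 + 12 \cdot 14 - 196\right) 38 + 25 = \left(3 - 14 + 168 - 196\right) 38 + 25 = \left(-39\right) 38 + 25 = -1482 + 25 = -1457$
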